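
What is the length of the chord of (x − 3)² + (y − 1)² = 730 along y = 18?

42

Substitute y = 18:
x² − 6x − 432 = 0
x = 24 or x = −18, giving (24, 18) and (−18, 18).
Chord length = distance between (24, 18) and (−18, 18) = √1764 = 42.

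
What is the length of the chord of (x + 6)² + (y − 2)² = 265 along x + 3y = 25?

Centre (−6, 2), r² = 265. Perpendicular distance d from centre to line = |−25| / √10 = 25/√10.
Half the chord is √(r² − d²) = √(405/2), so the full chord is 9√10.

9√10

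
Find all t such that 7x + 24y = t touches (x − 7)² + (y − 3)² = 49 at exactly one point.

t = −54 or t = 296

Tangency holds when the distance from the centre (7, 3) to the line equals the radius 7:
|7·7 + 24·3 − t| / √625 = 7
|t − (121)| = 7·25, so t = 296 or t = −54.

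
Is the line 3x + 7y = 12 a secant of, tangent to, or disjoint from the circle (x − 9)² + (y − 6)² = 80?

Substituting the line into the circle gives 58x² − 702x + 949 = 0.
Δ = 492804 − 220168 = 272636.
Two real roots: the line is a secant.

secant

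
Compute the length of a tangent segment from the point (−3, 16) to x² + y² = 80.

√185

The centre is (0, 0) and r = 4√5. The square of the distance from P to the centre is 9 + 256 = 265.
The tangent meets the radius at right angles, so tangent² = |PO|² − r² = 265 − 80 = 185.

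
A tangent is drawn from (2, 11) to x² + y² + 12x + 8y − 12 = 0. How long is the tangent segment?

15

With centre O = (−6, −4), |OP|² = 289 and r² = 64.
Power of the point: PT² = |PO|² − r² = 225, so PT = 15.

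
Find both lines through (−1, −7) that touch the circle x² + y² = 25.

4x + 3y = −25 and 3x − 4y = 25

A line y − (−7) = m(x − (−1)) is tangent when its distance from (0, 0) is 5:
[m·(1) − (7)]² = 25(m² + 1)
12m² + 7m − 12 = 0, so m = −4/3 or m = 3/4.
Through (−1, −7) these give 4x + 3y = −25 and 3x − 4y = 25.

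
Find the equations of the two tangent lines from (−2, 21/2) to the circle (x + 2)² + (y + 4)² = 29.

Let a tangent through (−2, 21/2) have slope m. Its distance from (−2, −4) must equal √29:
(0m − (−29/2))² = 29(m² + 1)
4m² − 25 = 0, so m = −5/2 or m = 5/2.
Through (−2, 21/2) these give 5x + 2y = 11 and 5x − 2y = −31.

5x + 2y = 11 and 5x − 2y = −31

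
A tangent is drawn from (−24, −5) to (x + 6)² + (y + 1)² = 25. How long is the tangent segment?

The centre is (−6, −1) and r = 5. The square of the distance from P to the centre is 324 + 16 = 340.
Power of the point: PT² = |PO|² − r² = 315, so PT = 3√35.

3√35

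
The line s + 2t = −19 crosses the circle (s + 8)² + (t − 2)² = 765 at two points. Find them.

(−35, 8) and (13, −16)

Express t = (−19 − s)/2 and substitute into the circle:
5s² + 110s − 2275 = 0  ⟹  s² + 22s − 455 = 0
s = 13 or s = −35, giving (13, −16) and (−35, 8).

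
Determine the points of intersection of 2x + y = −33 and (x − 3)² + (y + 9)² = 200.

(−11, −11) and (−7, −19)

From the line, y = −2x − 33. Substituting:
5x² + 90x + 385 = 0  ⟹  x² + 18x + 77 = 0
x = −7 or x = −11, giving (−7, −19) and (−11, −11).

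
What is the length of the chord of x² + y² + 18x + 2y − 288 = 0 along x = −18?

34

The line gives x = −18. Substituting into the circle:
y² + 2y − 288 = 0
y = 16 or y = −18, giving (−18, 16) and (−18, −18).
Chord length = distance between (−18, 16) and (−18, −18) = √1156 = 34.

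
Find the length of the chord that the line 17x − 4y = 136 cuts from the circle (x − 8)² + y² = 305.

2√305

From the line, y = (−136 + 17x)/4. Substituting:
305x² − 4880x + 14640 = 0  ⟹  x² − 16x + 48 = 0
x = 12 or x = 4, giving (12, 17) and (4, −17).
|(12, 17) − (4, −17)| = √((8)² + (34)²) = 2√305.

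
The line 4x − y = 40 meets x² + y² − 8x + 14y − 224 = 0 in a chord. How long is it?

8√17

Centre (4, −7), r² = 289. Perpendicular distance d from centre to line = |−17| / √17 = 17/√17.
Chord = 2√(r² − d²) = 2·√(272) = 8√17.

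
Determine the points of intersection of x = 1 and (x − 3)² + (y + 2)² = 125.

The line gives x = 1. Substituting into the circle:
y² + 4y − 117 = 0
y = 9 or y = −13, giving (1, 9) and (1, −13).

(1, −13) and (1, 9)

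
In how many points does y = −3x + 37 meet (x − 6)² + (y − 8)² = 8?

Substituting the line into the circle gives 10x² − 186x + 869 = 0.
Discriminant = (−186)² − 4·10·(869) = −164 < 0.
No real roots: the line does not meet the circle.

0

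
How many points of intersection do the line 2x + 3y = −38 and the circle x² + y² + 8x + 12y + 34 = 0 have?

2

d² = (2·(−4) + 3·(−6) − (−38))²/13 = 144/13; r² = 18.
Since d² < r², the line cuts the circle twice.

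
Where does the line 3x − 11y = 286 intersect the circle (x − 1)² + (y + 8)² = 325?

Express y = (−286 + 3x)/11 and substitute into the circle:
130x² − 1430x = 0  ⟹  x² − 11x = 0
x = 11 or x = 0, giving (11, −23) and (0, −26).

(0, −26) and (11, −23)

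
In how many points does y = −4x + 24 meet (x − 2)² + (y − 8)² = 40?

2

Substituting the line into the circle gives 17x² − 132x + 220 = 0.
Discriminant = (−132)² − 4·17·(220) = 2464 > 0.
Two real roots: the line is a secant.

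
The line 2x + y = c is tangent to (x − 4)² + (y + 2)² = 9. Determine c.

c = 6 ± 3√5

For a tangent, require d(centre, line) = r = 3.
|2·4 + 1·(−2) − c| / √5 = 3
|c − (6)| = 3√5.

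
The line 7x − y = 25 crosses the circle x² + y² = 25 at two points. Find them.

Express y = 7x − 25 and substitute into the circle:
50x² − 350x + 600 = 0  ⟹  x² − 7x + 12 = 0
x = 4 or x = 3, giving (4, 3) and (3, −4).

(3, −4) and (4, 3)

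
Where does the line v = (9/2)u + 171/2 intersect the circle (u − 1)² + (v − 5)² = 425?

Express v = (171 + 9u)/2 and substitute into the circle:
85u² + 2890u + 24225 = 0  ⟹  u² + 34u + 285 = 0
u = −15 or u = −19, giving (−15, 18) and (−19, 0).

(−19, 0) and (−15, 18)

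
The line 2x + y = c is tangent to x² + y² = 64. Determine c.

c = ±8√5

For a tangent, require d(centre, line) = r = 8.
|2·0 + 1·0 − c| / √5 = 8
|c| = 8√5.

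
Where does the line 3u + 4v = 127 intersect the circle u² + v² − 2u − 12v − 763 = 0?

From the line, v = (127 − 3u)/4. Substituting:
25u² − 650u − 2175 = 0  ⟹  u² − 26u − 87 = 0
u = 29 or u = −3, giving (29, 10) and (−3, 34).

(−3, 34) and (29, 10)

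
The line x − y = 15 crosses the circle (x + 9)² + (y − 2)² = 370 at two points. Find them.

(0, −15) and (8, −7)

Express y = x − 15 and substitute into the circle:
2x² − 16x = 0  ⟹  x² − 8x = 0
x = 8 or x = 0, giving (8, −7) and (0, −15).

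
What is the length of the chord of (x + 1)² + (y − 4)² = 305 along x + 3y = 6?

11√10

Centre (−1, 4), r² = 305. Perpendicular distance d from centre to line = |5| / √10 = 5/√10.
Half the chord is √(r² − d²) = √(605/2), so the full chord is 11√10.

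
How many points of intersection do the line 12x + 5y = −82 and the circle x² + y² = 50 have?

2

Centre (0, 0), r² = 50. Distance² from centre to line = (82)²/169 = 6724/169.
Since d² < r², the line cuts the circle twice.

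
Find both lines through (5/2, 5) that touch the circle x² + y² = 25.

Write the tangent as mx − y + (5 − m·(5/2)) = 0 and set its distance from the centre to 5:
[m·(−5/2) − (−5)]² = 25(m² + 1)
3m² + 4m = 0, so m = −4/3 or m = 0.
With m = −4/3: 4x + 3y = 25. With m = 0: y = 5.

4x + 3y = 25 and y = 5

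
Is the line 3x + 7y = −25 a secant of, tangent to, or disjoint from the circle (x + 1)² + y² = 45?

Substituting the line into the circle gives 58x² + 248x − 1531 = 0.
Discriminant = (248)² − 4·58·(−1531) = 416696 > 0.
Two real roots: the line is a secant.

secant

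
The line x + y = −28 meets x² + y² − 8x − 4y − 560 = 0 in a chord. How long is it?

Centre (4, 2), r² = 580. Perpendicular distance d from centre to line = |34| / √2 = 34/√2.
Half the chord is √(r² − d²) = √(2), so the full chord is 2√2.

2√2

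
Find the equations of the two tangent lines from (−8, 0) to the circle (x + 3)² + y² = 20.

2x − y = −16 and 2x + y = −16

Write the tangent as mx − y + (0 − m·(−8)) = 0 and set its distance from the centre to 2√5:
[m·(5) − (0)]² = 20(m² + 1)
m² − 4 = 0, so m = 2 or m = −2.
With m = 2: 2x − y = −16. With m = −2: 2x + y = −16.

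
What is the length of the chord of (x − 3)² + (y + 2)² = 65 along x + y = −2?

The distance from (3, −2) to the line is 3/√2, and r² = 65.
Chord = 2√(r² − d²) = 2·√(121/2) = 11√2.

11√2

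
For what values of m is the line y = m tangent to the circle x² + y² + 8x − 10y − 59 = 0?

m = −5 or m = 15

Tangency holds when the distance from the centre (−4, 5) to the line equals the radius 10:
|0·(−4) + 1·5 − m| / √1 = 10
|m − (5)| = 10, so m = 15 or m = −5.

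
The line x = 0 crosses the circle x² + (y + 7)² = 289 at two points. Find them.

(0, −24) and (0, 10)

The line gives x = 0. Substituting into the circle:
y² + 14y − 240 = 0
y = 10 or y = −24, giving (0, 10) and (0, −24).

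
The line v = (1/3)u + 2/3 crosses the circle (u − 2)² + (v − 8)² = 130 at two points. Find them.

Substitute v = (2 + u)/3:
10u² − 80u − 650 = 0  ⟹  u² − 8u − 65 = 0
u = 13 or u = −5, giving (13, 5) and (−5, −1).

(−5, −1) and (13, 5)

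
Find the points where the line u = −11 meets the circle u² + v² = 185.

(−11, −8) and (−11, 8)

The line gives u = −11. Substituting into the circle:
v² − 64 = 0
v = 8 or v = −8, giving (−11, 8) and (−11, −8).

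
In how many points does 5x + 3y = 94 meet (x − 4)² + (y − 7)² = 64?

0

Centre (4, 7), r² = 64. Distance² from centre to line = (−53)²/34 = 2809/34.
Since d² > r², the line lies outside the circle.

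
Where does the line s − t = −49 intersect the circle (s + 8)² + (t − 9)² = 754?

Express t = s + 49 and substitute into the circle:
2s² + 96s + 910 = 0  ⟹  s² + 48s + 455 = 0
s = −13 or s = −35, giving (−13, 36) and (−35, 14).

(−35, 14) and (−13, 36)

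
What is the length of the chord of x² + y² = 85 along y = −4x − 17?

4√17

Substitute y = −4x − 17:
17x² + 136x + 204 = 0  ⟹  x² + 8x + 12 = 0
x = −2 or x = −6, giving (−2, −9) and (−6, 7).
Chord length = distance between (−2, −9) and (−6, 7) = √272 = 4√17.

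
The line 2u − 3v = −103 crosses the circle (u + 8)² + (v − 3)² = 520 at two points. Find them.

Express v = (103 + 2u)/3 and substitute into the circle:
13u² + 520u + 4732 = 0  ⟹  u² + 40u + 364 = 0
u = −14 or u = −26, giving (−14, 25) and (−26, 17).

(−26, 17) and (−14, 25)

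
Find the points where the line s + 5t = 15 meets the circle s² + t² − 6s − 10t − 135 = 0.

Substitute t = (15 − s)/5:
26s² − 130s − 3900 = 0  ⟹  s² − 5s − 150 = 0
s = 15 or s = −10, giving (15, 0) and (−10, 5).

(−10, 5) and (15, 0)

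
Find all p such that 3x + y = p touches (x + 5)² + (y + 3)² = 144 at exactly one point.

For a tangent, require d(centre, line) = r = 12.
|3·(−5) + 1·(−3) − p| / √10 = 12
|p − (−18)| = 12√10.

p = −18 ± 12√10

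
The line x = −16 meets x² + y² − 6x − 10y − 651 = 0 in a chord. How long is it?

Centre (3, 5), r² = 685. Perpendicular distance d from centre to line = |19| / √1 = 19.
Half the chord is √(r² − d²) = √(324), so the full chord is 36.

36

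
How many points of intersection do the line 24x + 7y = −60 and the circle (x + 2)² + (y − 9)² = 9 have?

Substituting the line into the circle gives 625x² + 6100x + 14884 = 0.
Discriminant = (6100)² − 4·625·(14884) = 0.
A repeated root: the line is tangent.

1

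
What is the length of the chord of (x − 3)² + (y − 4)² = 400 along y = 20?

24

The distance from (3, 4) to the line is 16, and r² = 400.
Half the chord is √(r² − d²) = √(144), so the full chord is 24.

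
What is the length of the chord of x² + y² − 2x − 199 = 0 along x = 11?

20

The distance from (1, 0) to the line is 10, and r² = 200.
Chord = 2√(r² − d²) = 2·√(100) = 20.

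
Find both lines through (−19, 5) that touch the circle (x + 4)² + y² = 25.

Write the tangent as mx − y + (5 − m·(−19)) = 0 and set its distance from the centre to 5:
[m·(15) − (−5)]² = 25(m² + 1)
4m² + 3m = 0, so m = 0 or m = −3/4.
With m = 0: y = 5. With m = −3/4: 3x + 4y = −37.

y = 5 and 3x + 4y = −37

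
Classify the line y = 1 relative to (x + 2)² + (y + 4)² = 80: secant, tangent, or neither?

secant

Centre (−2, −4), r² = 80. Distance² from centre to line = (−5)² = 25.
Since d² < r², the line cuts the circle twice.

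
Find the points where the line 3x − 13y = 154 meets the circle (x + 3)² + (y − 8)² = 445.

(−5, −13) and (8, −10)

From the line, y = (−154 + 3x)/13. Substituting:
178x² − 534x − 7120 = 0  ⟹  x² − 3x − 40 = 0
x = 8 or x = −5, giving (8, −10) and (−5, −13).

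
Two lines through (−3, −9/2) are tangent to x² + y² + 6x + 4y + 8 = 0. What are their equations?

x − 2y = 6 and x + 2y = −12

Let a tangent through (−3, −9/2) have slope m. Its distance from (−3, −2) must equal √5:
(0m − (5/2))² = 5(m² + 1)
4m² − 1 = 0, so m = 1/2 or m = −1/2.
With m = 1/2: x − 2y = 6. With m = −1/2: x + 2y = −12.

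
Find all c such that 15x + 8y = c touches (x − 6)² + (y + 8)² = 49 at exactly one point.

c = −93 or c = 145

For a tangent, require d(centre, line) = r = 7.
|15·6 + 8·(−8) − c| / √289 = 7
|c − (26)| = 7·17, so c = 145 or c = −93.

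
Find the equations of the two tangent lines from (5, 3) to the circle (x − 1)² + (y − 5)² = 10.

A line y − (3) = m(x − (5)) is tangent when its distance from (1, 5) is √10:
(−4m − (2))² = 10(m² + 1)
3m² + 8m − 3 = 0, so m = 1/3 or m = −3.
Through (5, 3) these give x − 3y = −4 and 3x + y = 18.

x − 3y = −4 and 3x + y = 18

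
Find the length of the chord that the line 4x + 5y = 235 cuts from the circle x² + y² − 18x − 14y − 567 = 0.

2√41

From the line, y = (235 − 4x)/5. Substituting:
41x² − 2050x + 24600 = 0  ⟹  x² − 50x + 600 = 0
x = 30 or x = 20, giving (30, 23) and (20, 31).
|(30, 23) − (20, 31)| = √((10)² + (−8)²) = 2√41.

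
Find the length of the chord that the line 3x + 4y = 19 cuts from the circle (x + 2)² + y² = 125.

20

Centre (−2, 0), r² = 125. Perpendicular distance d from centre to line = |−25| / √25 = 25/√25.
Chord = 2√(r² − d²) = 2·√(100) = 20.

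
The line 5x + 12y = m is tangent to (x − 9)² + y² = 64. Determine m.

Tangency holds when the distance from the centre (9, 0) to the line equals the radius 8:
|5·9 + 12·0 − m| / √169 = 8
|m − (45)| = 8·13, so m = 149 or m = −59.

m = −59 or m = 149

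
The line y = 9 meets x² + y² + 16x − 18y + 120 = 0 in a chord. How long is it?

Express y = 9 and substitute into the circle:
x² + 16x + 39 = 0
x = −3 or x = −13, giving (−3, 9) and (−13, 9).
|(−3, 9) − (−13, 9)| = √((10)² + (0)²) = 10.

10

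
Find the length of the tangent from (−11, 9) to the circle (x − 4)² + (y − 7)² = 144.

√85

With centre O = (4, 7), |OP|² = 229 and r² = 144.
The tangent meets the radius at right angles, so tangent² = |PO|² − r² = 229 − 144 = 85.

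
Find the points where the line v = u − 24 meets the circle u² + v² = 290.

Substitute v = u − 24:
2u² − 48u + 286 = 0  ⟹  u² − 24u + 143 = 0
u = 13 or u = 11, giving (13, −11) and (11, −13).

(11, −13) and (13, −11)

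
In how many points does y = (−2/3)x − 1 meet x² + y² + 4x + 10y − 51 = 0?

2

d² = (2·(−2) + 3·(−5) − (−3))²/13 = 256/13; r² = 80.
Since d² < r², the line cuts the circle twice.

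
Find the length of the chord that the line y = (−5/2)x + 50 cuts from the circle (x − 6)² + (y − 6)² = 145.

2√29

From the line, y = (100 − 5x)/2. Substituting:
29x² − 928x + 7308 = 0  ⟹  x² − 32x + 252 = 0
x = 18 or x = 14, giving (18, 5) and (14, 15).
Chord length = distance between (18, 5) and (14, 15) = √116 = 2√29.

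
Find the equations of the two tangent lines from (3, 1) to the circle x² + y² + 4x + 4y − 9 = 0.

x + 4y = 7 and 4x − y = 11

Write the tangent as mx − y + (1 − m·(3)) = 0 and set its distance from the centre to √17:
[m·(−5) − (−3)]² = 17(m² + 1)
4m² − 15m − 4 = 0, so m = −1/4 or m = 4.
Through (3, 1) these give x + 4y = 7 and 4x − y = 11.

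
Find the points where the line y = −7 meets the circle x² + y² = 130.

(−9, −7) and (9, −7)

From the line, y = −7. Substituting:
x² − 81 = 0
x = 9 or x = −9, giving (9, −7) and (−9, −7).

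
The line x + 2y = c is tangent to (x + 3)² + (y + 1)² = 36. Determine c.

c = −5 ± 6√5

The line touches the circle iff its distance from (−3, −1) is 6:
|1·(−3) + 2·(−1) − c| / √5 = 6
|c − (−5)| = 6√5.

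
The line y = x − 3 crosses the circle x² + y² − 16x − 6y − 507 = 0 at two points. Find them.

Express y = x − 3 and substitute into the circle:
2x² − 28x − 480 = 0  ⟹  x² − 14x − 240 = 0
x = 24 or x = −10, giving (24, 21) and (−10, −13).

(−10, −13) and (24, 21)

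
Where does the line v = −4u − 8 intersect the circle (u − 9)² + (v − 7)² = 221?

(−5, 12) and (−1, −4)

Express v = −4u − 8 and substitute into the circle:
17u² + 102u + 85 = 0  ⟹  u² + 6u + 5 = 0
u = −1 or u = −5, giving (−1, −4) and (−5, 12).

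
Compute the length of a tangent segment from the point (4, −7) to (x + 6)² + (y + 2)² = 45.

Centre (−6, −2), r² = 45. |PO|² = (10)² + (−5)² = 125.
Power of the point: PT² = |PO|² − r² = 80, so PT = 4√5.

4√5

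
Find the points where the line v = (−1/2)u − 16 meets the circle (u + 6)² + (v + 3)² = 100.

Substitute v = (−32 − u)/2:
5u² + 100u + 420 = 0  ⟹  u² + 20u + 84 = 0
u = −6 or u = −14, giving (−6, −13) and (−14, −9).

(−14, −9) and (−6, −13)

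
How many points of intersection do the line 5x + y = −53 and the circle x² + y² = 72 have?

0

Substituting the line into the circle gives 26x² + 530x + 2737 = 0.
Δ = 280900 − 284648 = −3748.
No real roots: the line does not meet the circle.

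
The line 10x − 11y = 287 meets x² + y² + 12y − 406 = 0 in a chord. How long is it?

2√221

The distance from (0, −6) to the line is 221/√221, and r² = 442.
Chord = 2√(r² − d²) = 2·√(221) = 2√221.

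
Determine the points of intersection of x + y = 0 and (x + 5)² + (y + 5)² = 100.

From the line, y = −x. Substituting:
2x² − 50 = 0  ⟹  x² − 25 = 0
x = 5 or x = −5, giving (5, −5) and (−5, 5).

(−5, 5) and (5, −5)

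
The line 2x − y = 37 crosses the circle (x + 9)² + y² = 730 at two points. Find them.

Substitute y = 2x − 37:
5x² − 130x + 720 = 0  ⟹  x² − 26x + 144 = 0
x = 18 or x = 8, giving (18, −1) and (8, −21).

(8, −21) and (18, −1)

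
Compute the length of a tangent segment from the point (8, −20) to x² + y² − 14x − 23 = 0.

√329

The centre is (7, 0) and r = 6√2. The square of the distance from P to the centre is 1 + 400 = 401.
By the tangent–radius right angle, tangent length = √(|PO|² − r²) = √329.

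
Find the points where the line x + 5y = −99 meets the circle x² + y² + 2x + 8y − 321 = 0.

(−14, −17) and (6, −21)

From the line, y = (−99 − x)/5. Substituting:
26x² + 208x − 2184 = 0  ⟹  x² + 8x − 84 = 0
x = 6 or x = −14, giving (6, −21) and (−14, −17).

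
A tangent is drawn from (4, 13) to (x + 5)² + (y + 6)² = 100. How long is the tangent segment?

Centre (−5, −6), r² = 100. |PO|² = (9)² + (19)² = 442.
By the tangent–radius right angle, tangent length = √(|PO|² − r²) = √342 = 3√38.

3√38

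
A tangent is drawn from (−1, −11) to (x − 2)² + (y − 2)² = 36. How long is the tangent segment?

With centre O = (2, 2), |OP|² = 178 and r² = 36.
By the tangent–radius right angle, tangent length = √(|PO|² − r²) = √142.

√142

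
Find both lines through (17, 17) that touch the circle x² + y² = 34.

Write the tangent as mx − y + (17 − m·(17)) = 0 and set its distance from the centre to √34:
(−17m − (−17))² = 34(m² + 1)
15m² − 34m + 15 = 0, so m = 5/3 or m = 3/5.
With m = 5/3: 5x − 3y = 34. With m = 3/5: 3x − 5y = −34.

5x − 3y = 34 and 3x − 5y = −34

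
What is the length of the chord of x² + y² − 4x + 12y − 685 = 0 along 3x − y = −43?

13√10

Substitute y = 3x + 43:
10x² + 290x + 1680 = 0  ⟹  x² + 29x + 168 = 0
x = −8 or x = −21, giving (−8, 19) and (−21, −20).
Chord length = distance between (−8, 19) and (−21, −20) = √1690 = 13√10.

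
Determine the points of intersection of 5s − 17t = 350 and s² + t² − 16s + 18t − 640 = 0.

From the line, t = (−350 + 5s)/17. Substituting:
314s² − 6594s − 169560 = 0  ⟹  s² − 21s − 540 = 0
s = 36 or s = −15, giving (36, −10) and (−15, −25).

(−15, −25) and (36, −10)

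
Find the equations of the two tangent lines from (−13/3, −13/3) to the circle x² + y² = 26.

Let a tangent through (−13/3, −13/3) have slope m. Its distance from (0, 0) must equal √26:
[m·(13/3) − (13/3)]² = 26(m² + 1)
5m² + 26m + 5 = 0, so m = −5 or m = −1/5.
With m = −5: 5x + y = −26. With m = −1/5: x + 5y = −26.

5x + y = −26 and x + 5y = −26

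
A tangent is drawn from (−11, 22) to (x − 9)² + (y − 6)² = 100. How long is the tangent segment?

Centre (9, 6), r² = 100. |PO|² = (−20)² + (16)² = 656.
The tangent meets the radius at right angles, so tangent² = |PO|² − r² = 656 − 100 = 556.

2√139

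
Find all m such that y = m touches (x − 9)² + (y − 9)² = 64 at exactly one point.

m = 1 or m = 17

The line touches the circle iff its distance from (9, 9) is 8:
|0·9 + 1·9 − m| / √1 = 8
|m − (9)| = 8, so m = 17 or m = 1.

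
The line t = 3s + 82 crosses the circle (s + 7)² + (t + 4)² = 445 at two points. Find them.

(−28, −2) and (−25, 7)

Substitute t = 3s + 82:
10s² + 530s + 7000 = 0  ⟹  s² + 53s + 700 = 0
s = −25 or s = −28, giving (−25, 7) and (−28, −2).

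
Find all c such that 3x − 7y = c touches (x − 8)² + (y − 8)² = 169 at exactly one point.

c = −32 ± 13√58

The line touches the circle iff its distance from (8, 8) is 13:
|3·8 − 7·8 − c| / √58 = 13
|c − (−32)| = 13√58.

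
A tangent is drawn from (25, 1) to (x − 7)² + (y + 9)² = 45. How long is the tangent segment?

√379

Centre (7, −9), r² = 45. |PO|² = (18)² + (10)² = 424.
Power of the point: PT² = |PO|² − r² = 379, so PT = √379.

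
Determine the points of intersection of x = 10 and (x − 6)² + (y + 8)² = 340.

(10, −26) and (10, 10)

The line gives x = 10. Substituting into the circle:
y² + 16y − 260 = 0
y = 10 or y = −26, giving (10, 10) and (10, −26).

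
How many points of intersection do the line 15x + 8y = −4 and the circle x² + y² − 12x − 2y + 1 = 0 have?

Centre (6, 1), r² = 36. Distance² from centre to line = (102)²/289 = 36.
Since d² = r², the line is tangent.

1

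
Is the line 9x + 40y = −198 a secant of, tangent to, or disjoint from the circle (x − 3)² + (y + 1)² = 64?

Substituting the line into the circle gives 1681x² − 6756x − 63036 = 0.
Δ = 45643536 − (−423854064) = 469497600.
Two real roots: the line is a secant.

secant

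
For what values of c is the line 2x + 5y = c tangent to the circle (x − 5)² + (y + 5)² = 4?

The line touches the circle iff its distance from (5, −5) is 2:
|2·5 + 5·(−5) − c| / √29 = 2
|c − (−15)| = 2√29.

c = −15 ± 2√29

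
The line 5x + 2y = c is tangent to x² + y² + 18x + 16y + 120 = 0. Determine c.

c = −61 ± 5√29

The line touches the circle iff its distance from (−9, −8) is 5:
|5·(−9) + 2·(−8) − c| / √29 = 5
|c − (−61)| = 5√29.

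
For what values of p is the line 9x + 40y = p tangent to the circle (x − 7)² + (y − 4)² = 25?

p = 18 or p = 428

For a tangent, require d(centre, line) = r = 5.
|9·7 + 40·4 − p| / √1681 = 5
|p − (223)| = 5·41, so p = 428 or p = 18.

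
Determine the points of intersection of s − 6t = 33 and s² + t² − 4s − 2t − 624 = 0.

From the line, t = (−33 + s)/6. Substituting:
37s² − 222s − 20979 = 0  ⟹  s² − 6s − 567 = 0
s = 27 or s = −21, giving (27, −1) and (−21, −9).

(−21, −9) and (27, −1)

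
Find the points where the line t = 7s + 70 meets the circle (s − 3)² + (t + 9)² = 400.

Express t = 7s + 70 and substitute into the circle:
50s² + 1100s + 5850 = 0  ⟹  s² + 22s + 117 = 0
s = −9 or s = −13, giving (−9, 7) and (−13, −21).

(−13, −21) and (−9, 7)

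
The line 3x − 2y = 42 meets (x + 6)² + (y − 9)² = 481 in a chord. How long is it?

2√13

Centre (−6, 9), r² = 481. Perpendicular distance d from centre to line = |−78| / √13 = 78/√13.
Chord = 2√(r² − d²) = 2·√(13) = 2√13.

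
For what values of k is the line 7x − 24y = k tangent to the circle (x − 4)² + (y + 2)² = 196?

For a tangent, require d(centre, line) = r = 14.
|7·4 − 24·(−2) − k| / √625 = 14
|k − (76)| = 14·25, so k = 426 or k = −274.

k = −274 or k = 426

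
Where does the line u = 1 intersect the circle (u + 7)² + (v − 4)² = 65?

(1, 3) and (1, 5)

The line gives u = 1. Substituting into the circle:
v² − 8v + 15 = 0
v = 5 or v = 3, giving (1, 5) and (1, 3).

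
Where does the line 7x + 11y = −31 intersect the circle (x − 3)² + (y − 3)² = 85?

(−6, 1) and (5, −6)

Express y = (−31 − 7x)/11 and substitute into the circle:
170x² + 170x − 5100 = 0  ⟹  x² + x − 30 = 0
x = 5 or x = −6, giving (5, −6) and (−6, 1).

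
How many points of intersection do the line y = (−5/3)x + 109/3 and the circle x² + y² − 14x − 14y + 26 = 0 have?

Substituting the line into the circle gives 34x² − 1006x + 7537 = 0.
Δ = 1012036 − 1025032 = −12996.
No real roots: the line does not meet the circle.

0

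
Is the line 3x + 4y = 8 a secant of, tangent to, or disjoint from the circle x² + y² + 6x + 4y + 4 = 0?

Substituting the line into the circle gives 25x² + 256 = 0.
Discriminant = (0)² − 4·25·(256) = −25600 < 0.
No real roots: the line does not meet the circle.

disjoint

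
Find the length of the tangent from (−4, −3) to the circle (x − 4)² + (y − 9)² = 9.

√199

Centre (4, 9), r² = 9. |PO|² = (−8)² + (−12)² = 208.
The tangent meets the radius at right angles, so tangent² = |PO|² − r² = 208 − 9 = 199.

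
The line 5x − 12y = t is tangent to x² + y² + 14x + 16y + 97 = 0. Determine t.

For a tangent, require d(centre, line) = r = 4.
|5·(−7) − 12·(−8) − t| / √169 = 4
|t − (61)| = 4·13, so t = 113 or t = 9.

t = 9 or t = 113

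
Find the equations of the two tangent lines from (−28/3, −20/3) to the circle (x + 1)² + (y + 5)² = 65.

A line y − (−20/3) = m(x − (−28/3)) is tangent when its distance from (−1, −5) is √65:
(25/3m − (5/3))² = 65(m² + 1)
4m² − 25m − 56 = 0, so m = 8 or m = −7/4.
Through (−28/3, −20/3) these give 8x − y = −68 and 7x + 4y = −92.

8x − y = −68 and 7x + 4y = −92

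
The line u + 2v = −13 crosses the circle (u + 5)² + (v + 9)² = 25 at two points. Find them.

Express v = (−13 − u)/2 and substitute into the circle:
5u² + 30u + 25 = 0  ⟹  u² + 6u + 5 = 0
u = −1 or u = −5, giving (−1, −6) and (−5, −4).

(−5, −4) and (−1, −6)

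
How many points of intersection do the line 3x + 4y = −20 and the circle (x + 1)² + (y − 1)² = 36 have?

2

Substituting the line into the circle gives 25x² + 176x + 16 = 0.
Δ = 30976 − 1600 = 29376.
Two real roots: the line is a secant.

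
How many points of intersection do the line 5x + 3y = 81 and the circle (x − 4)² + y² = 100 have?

d² = (5·4 + 3·0 − (81))²/34 = 3721/34; r² = 100.
Since d² > r², the line lies outside the circle.

0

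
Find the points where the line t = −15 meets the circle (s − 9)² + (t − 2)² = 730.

Substitute t = −15:
s² − 18s − 360 = 0
s = 30 or s = −12, giving (30, −15) and (−12, −15).

(−12, −15) and (30, −15)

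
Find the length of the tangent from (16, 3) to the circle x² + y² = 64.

With centre O = (0, 0), |OP|² = 265 and r² = 64.
Power of the point: PT² = |PO|² − r² = 201, so PT = √201.

√201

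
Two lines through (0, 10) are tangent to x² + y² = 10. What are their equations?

Let a tangent through (0, 10) have slope m. Its distance from (0, 0) must equal √10:
[m·(0) − (−10)]² = 10(m² + 1)
m² − 9 = 0, so m = −3 or m = 3.
With m = −3: 3x + y = 10. With m = 3: 3x − y = −10.

3x + y = 10 and 3x − y = −10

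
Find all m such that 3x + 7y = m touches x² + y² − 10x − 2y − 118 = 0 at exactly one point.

m = 22 ± 12√58

Tangency holds when the distance from the centre (5, 1) to the line equals the radius 12:
|3·5 + 7·1 − m| / √58 = 12
|m − (22)| = 12√58.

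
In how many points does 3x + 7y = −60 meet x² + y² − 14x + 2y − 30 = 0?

d² = (3·7 + 7·(−1) − (−60))²/58 = 2738/29; r² = 80.
Since d² > r², the line lies outside the circle.

0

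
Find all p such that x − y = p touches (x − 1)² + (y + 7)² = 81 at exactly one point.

The line touches the circle iff its distance from (1, −7) is 9:
|1·1 − 1·(−7) − p| / √2 = 9
|p − (8)| = 9√2.

p = 8 ± 9√2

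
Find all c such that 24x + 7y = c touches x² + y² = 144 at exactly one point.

Tangency holds when the distance from the centre (0, 0) to the line equals the radius 12:
|24·0 + 7·0 − c| / √625 = 12
|c| = 12·25, so c = 300 or c = −300.

c = −300 or c = 300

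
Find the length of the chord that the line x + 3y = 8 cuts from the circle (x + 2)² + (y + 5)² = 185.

From the line, y = (8 − x)/3. Substituting:
10x² − 10x − 1100 = 0  ⟹  x² − x − 110 = 0
x = 11 or x = −10, giving (11, −1) and (−10, 6).
Chord length = distance between (11, −1) and (−10, 6) = √490 = 7√10.

7√10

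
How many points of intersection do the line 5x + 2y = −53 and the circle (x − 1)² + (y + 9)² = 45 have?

0

Centre (1, −9), r² = 45. Distance² from centre to line = (40)²/29 = 1600/29.
Since d² > r², the line lies outside the circle.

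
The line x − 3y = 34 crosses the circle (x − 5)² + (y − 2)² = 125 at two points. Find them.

Express y = (−34 + x)/3 and substitute into the circle:
10x² − 170x + 700 = 0  ⟹  x² − 17x + 70 = 0
x = 10 or x = 7, giving (10, −8) and (7, −9).

(7, −9) and (10, −8)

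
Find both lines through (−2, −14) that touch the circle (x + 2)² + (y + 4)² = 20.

2x + y = −18 and 2x − y = 10

Let a tangent through (−2, −14) have slope m. Its distance from (−2, −4) must equal 2√5:
[m·(0) − (10)]² = 20(m² + 1)
m² − 4 = 0, so m = −2 or m = 2.
Through (−2, −14) these give 2x + y = −18 and 2x − y = 10.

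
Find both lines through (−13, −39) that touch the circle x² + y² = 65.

Write the tangent as mx − y + (−39 − m·(−13)) = 0 and set its distance from the centre to √65:
(13m − (39))² = 65(m² + 1)
4m² − 39m + 56 = 0, so m = 8 or m = 7/4.
With m = 8: 8x − y = −65. With m = 7/4: 7x − 4y = 65.

8x − y = −65 and 7x − 4y = 65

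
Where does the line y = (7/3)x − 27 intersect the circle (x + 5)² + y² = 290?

Substitute y = (−81 + 7x)/3:
58x² − 1044x + 4176 = 0  ⟹  x² − 18x + 72 = 0
x = 12 or x = 6, giving (12, 1) and (6, −13).

(6, −13) and (12, 1)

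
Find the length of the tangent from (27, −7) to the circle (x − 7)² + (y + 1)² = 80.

2√89

The centre is (7, −1) and r = 4√5. The square of the distance from P to the centre is 400 + 36 = 436.
Power of the point: PT² = |PO|² − r² = 356, so PT = 2√89.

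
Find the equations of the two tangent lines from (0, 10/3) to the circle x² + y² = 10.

x − 3y = −10 and x + 3y = 10

A line y − (10/3) = m(x − (0)) is tangent when its distance from (0, 0) is √10:
(0m − (−10/3))² = 10(m² + 1)
9m² − 1 = 0, so m = 1/3 or m = −1/3.
With m = 1/3: x − 3y = −10. With m = −1/3: x + 3y = 10.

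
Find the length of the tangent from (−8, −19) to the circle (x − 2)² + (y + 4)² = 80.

7√5

The centre is (2, −4) and r = 4√5. The square of the distance from P to the centre is 100 + 225 = 325.
Power of the point: PT² = |PO|² − r² = 245, so PT = 7√5.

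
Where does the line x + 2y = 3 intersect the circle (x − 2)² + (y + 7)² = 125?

(−3, 3) and (13, −5)

Express y = (3 − x)/2 and substitute into the circle:
5x² − 50x − 195 = 0  ⟹  x² − 10x − 39 = 0
x = 13 or x = −3, giving (13, −5) and (−3, 3).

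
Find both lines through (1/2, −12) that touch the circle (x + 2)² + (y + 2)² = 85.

2x + 9y = −107 and 6x − 7y = 87

A line y − (−12) = m(x − (1/2)) is tangent when its distance from (−2, −2) is √85:
(−5/2m − (10))² = 85(m² + 1)
63m² − 40m − 12 = 0, so m = −2/9 or m = 6/7.
With m = −2/9: 2x + 9y = −107. With m = 6/7: 6x − 7y = 87.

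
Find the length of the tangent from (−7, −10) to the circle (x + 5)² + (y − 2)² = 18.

√130

Centre (−5, 2), r² = 18. |PO|² = (−2)² + (−12)² = 148.
By the tangent–radius right angle, tangent length = √(|PO|² − r²) = √130.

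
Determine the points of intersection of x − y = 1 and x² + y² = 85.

Substitute y = x − 1:
2x² − 2x − 84 = 0  ⟹  x² − x − 42 = 0
x = 7 or x = −6, giving (7, 6) and (−6, −7).

(−6, −7) and (7, 6)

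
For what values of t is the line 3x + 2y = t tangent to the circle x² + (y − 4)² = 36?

t = 8 ± 6√13

For a tangent, require d(centre, line) = r = 6.
|3·0 + 2·4 − t| / √13 = 6
|t − (8)| = 6√13.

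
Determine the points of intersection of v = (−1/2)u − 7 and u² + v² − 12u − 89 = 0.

Express v = (−14 − u)/2 and substitute into the circle:
5u² − 20u − 160 = 0  ⟹  u² − 4u − 32 = 0
u = 8 or u = −4, giving (8, −11) and (−4, −5).

(−4, −5) and (8, −11)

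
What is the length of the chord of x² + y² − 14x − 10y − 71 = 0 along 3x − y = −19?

Substitute y = 3x + 19:
10x² + 70x + 100 = 0  ⟹  x² + 7x + 10 = 0
x = −2 or x = −5, giving (−2, 13) and (−5, 4).
Chord length = distance between (−2, 13) and (−5, 4) = √90 = 3√10.

3√10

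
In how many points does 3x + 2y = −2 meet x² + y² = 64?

2

d² = (3·0 + 2·0 − (−2))²/13 = 4/13; r² = 64.
Since d² < r², the line cuts the circle twice.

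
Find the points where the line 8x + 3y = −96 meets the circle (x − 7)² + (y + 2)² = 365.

Express y = (−96 − 8x)/3 and substitute into the circle:
73x² + 1314x + 5256 = 0  ⟹  x² + 18x + 72 = 0
x = −6 or x = −12, giving (−6, −16) and (−12, 0).

(−12, 0) and (−6, −16)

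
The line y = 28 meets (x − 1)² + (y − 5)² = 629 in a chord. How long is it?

20

From the line, y = 28. Substituting:
x² − 2x − 99 = 0
x = 11 or x = −9, giving (11, 28) and (−9, 28).
Chord length = distance between (11, 28) and (−9, 28) = √400 = 20.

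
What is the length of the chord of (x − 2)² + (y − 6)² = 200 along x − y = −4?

20√2

The distance from (2, 6) to the line is 0/√2, and r² = 200.
Chord = 2√(r² − d²) = 2·√(200) = 20√2.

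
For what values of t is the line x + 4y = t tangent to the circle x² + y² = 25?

For a tangent, require d(centre, line) = r = 5.
|1·0 + 4·0 − t| / √17 = 5
|t| = 5√17.

t = ±5√17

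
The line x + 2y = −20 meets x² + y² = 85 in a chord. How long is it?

The distance from (0, 0) to the line is 20/√5, and r² = 85.
Half the chord is √(r² − d²) = √(5), so the full chord is 2√5.

2√5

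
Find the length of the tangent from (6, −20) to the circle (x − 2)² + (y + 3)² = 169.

Centre (2, −3), r² = 169. |PO|² = (4)² + (−17)² = 305.
By the tangent–radius right angle, tangent length = √(|PO|² − r²) = √136 = 2√34.

2√34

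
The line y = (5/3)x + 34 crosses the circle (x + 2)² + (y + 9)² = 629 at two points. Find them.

Substitute y = (102 + 5x)/3:
34x² + 1326x + 11016 = 0  ⟹  x² + 39x + 324 = 0
x = −12 or x = −27, giving (−12, 14) and (−27, −11).

(−27, −11) and (−12, 14)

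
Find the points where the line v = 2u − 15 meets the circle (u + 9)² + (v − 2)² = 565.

(−3, −21) and (13, 11)

Substitute v = 2u − 15:
5u² − 50u − 195 = 0  ⟹  u² − 10u − 39 = 0
u = 13 or u = −3, giving (13, 11) and (−3, −21).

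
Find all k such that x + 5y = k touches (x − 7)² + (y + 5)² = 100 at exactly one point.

k = −18 ± 10√26

The line touches the circle iff its distance from (7, −5) is 10:
|1·7 + 5·(−5) − k| / √26 = 10
|k − (−18)| = 10√26.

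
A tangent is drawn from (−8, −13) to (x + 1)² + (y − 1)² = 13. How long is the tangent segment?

2√58

With centre O = (−1, 1), |OP|² = 245 and r² = 13.
Power of the point: PT² = |PO|² − r² = 232, so PT = 2√58.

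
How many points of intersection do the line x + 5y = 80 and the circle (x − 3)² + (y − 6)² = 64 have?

0

Centre (3, 6), r² = 64. Distance² from centre to line = (−47)²/26 = 2209/26.
Since d² > r², the line lies outside the circle.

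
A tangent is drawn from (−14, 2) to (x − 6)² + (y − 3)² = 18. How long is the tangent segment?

√383

With centre O = (6, 3), |OP|² = 401 and r² = 18.
Power of the point: PT² = |PO|² − r² = 383, so PT = √383.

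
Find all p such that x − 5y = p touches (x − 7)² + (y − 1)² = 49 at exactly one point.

The line touches the circle iff its distance from (7, 1) is 7:
|1·7 − 5·1 − p| / √26 = 7
|p − (2)| = 7√26.

p = 2 ± 7√26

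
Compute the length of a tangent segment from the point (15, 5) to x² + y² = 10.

Centre (0, 0), r² = 10. |PO|² = (15)² + (5)² = 250.
The tangent meets the radius at right angles, so tangent² = |PO|² − r² = 250 − 10 = 240.

4√15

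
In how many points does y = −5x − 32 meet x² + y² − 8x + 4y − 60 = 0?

0

d² = (5·4 + 1·(−2) − (−32))²/26 = 1250/13; r² = 80.
Since d² > r², the line lies outside the circle.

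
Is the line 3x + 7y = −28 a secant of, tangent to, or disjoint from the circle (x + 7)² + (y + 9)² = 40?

disjoint

d² = (3·(−7) + 7·(−9) − (−28))²/58 = 1568/29; r² = 40.
Since d² > r², the line lies outside the circle.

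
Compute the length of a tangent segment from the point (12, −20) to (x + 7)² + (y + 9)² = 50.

12√3

With centre O = (−7, −9), |OP|² = 482 and r² = 50.
By the tangent–radius right angle, tangent length = √(|PO|² − r²) = √432 = 12√3.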